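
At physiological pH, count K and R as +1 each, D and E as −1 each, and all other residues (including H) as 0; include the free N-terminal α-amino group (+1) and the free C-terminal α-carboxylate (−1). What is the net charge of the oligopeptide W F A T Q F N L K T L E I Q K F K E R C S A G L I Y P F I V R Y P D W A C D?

+1

Positive (K, R): K9, K15, K17, R19, R31 → +5.
Negative (D, E): E12, E18, D34, D38 → −4.
The N-terminus (+1) and C-terminus (−1) cancel.
Net charge = (+5) + (−4) = +1.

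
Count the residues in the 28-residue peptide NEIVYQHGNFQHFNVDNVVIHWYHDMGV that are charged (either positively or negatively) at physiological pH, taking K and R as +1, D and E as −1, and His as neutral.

Charged side chains at pH ~7.4: K, R (positive); D, E (negative).
Matching residues: E2, D16, D25.

3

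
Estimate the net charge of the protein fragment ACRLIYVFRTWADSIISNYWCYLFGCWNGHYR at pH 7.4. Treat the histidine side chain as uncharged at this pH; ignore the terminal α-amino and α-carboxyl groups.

At pH ~7.4 the Lys and Arg side chains are protonated (+1), the Asp and Glu side chains are deprotonated (−1), and with His taken as neutral all other side chains carry no charge.
Positive (K, R): R3, R9, R32 → +3.
Negative (D, E): D13 → −1.
Net charge = (+3) + (−1) = +2.

+2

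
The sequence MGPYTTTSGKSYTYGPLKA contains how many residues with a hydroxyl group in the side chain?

S, T, and Y are the three residues with a side-chain hydroxyl.
Matching residues: Y4, T5, T6, T7, S8, S11, Y12, T13, Y14.

9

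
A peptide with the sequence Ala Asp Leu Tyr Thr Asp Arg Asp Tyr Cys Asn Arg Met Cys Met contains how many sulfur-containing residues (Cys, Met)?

4

Matching residues: Cys10, Met13, Cys14, Met15.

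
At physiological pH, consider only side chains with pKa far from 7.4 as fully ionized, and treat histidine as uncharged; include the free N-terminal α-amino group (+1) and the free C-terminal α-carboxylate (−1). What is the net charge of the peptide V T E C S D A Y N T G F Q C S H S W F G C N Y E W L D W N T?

At pH ~7.4 the Lys and Arg side chains are protonated (+1), the Asp and Glu side chains are deprotonated (−1), and with His taken as neutral all other side chains carry no charge.
Positive (K, R): none → +0.
Negative (D, E): E3, D6, E24, D27 → −4.
The N-terminus (+1) and C-terminus (−1) cancel.
Net charge = (+0) + (−4) = −4.

-4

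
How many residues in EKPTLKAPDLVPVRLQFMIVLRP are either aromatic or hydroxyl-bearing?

Aromatic: F, W, Y. Hydroxyl-bearing: S, T, Y.
Aromatic residues here: F17 (1).
Hydroxyl-bearing residues here: T4 (1).
(Y belongs to both groups, but none appear in this sequence.) Total = 1 + 1 = 2.

2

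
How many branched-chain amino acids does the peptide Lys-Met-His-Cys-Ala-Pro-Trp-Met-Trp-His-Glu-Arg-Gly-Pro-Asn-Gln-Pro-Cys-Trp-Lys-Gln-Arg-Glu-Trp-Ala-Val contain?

Valine (V), leucine (L), and isoleucine (I) are the branched-chain amino acids.
Matching residues: Val26.

1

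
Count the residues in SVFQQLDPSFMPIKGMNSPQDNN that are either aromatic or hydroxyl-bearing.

Aromatic: F, W, Y. Hydroxyl-bearing: S, T, Y.
Aromatic residues here: F3, F10 (2).
Hydroxyl-bearing residues here: S1, S9, S18 (3).
(Y belongs to both groups, but none appear in this sequence.) Total = 2 + 3 = 5.

5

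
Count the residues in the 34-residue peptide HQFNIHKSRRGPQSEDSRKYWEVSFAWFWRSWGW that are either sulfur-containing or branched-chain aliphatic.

Sulfur-containing: C, M. Branched-chain aliphatic: I, L, V.
Sulfur-containing residues here: none (0).
Branched-chain aliphatic residues here: I5, V23 (2).
The two groups share no amino acid, so total = 0 + 2 = 2.

2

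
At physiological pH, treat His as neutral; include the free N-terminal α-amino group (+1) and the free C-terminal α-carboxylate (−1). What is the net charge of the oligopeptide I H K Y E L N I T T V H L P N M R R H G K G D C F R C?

+3

Near pH 7.4, K and R contribute +1 each, D and E contribute −1 each, and every other side chain (His included, as stated) is uncharged.
Positive (K, R): K3, R17, R18, K21, R26 → +5.
Negative (D, E): E5, D23 → −2.
The N-terminus (+1) and C-terminus (−1) cancel.
Net charge = (+5) + (−2) = +3.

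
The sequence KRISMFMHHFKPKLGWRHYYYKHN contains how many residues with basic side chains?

K, R, and H are the three residues with basic side chains (ε-amine, guanidinium, and imidazole respectively).
Matching residues: K1, R2, H8, H9, K11, K13, R17, H18, K22, H23.

10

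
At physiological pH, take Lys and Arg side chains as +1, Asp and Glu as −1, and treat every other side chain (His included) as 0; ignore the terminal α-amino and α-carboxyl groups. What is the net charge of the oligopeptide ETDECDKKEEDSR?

-4

Positive (K, R): K7, K8, R13 → +3.
Negative (D, E): E1, D3, E4, D6, E9, E10, D11 → −7.
Net charge = (+3) + (−7) = −4.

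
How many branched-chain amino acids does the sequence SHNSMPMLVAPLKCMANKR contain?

V, L, and I make up the branched-chain aliphatic group.
Matching residues: L8, V9, L12.

3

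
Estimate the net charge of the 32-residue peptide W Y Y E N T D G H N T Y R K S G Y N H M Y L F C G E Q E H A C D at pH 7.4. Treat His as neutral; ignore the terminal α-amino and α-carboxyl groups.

-3

The side chains ionized at physiological pH are Lys/Arg (+1) and Asp/Glu (−1); with His treated as neutral, nothing else contributes.
Positive (K, R): R13, K14 → +2.
Negative (D, E): E4, D7, E26, E28, D32 → −5.
Net charge = (+2) + (−5) = −3.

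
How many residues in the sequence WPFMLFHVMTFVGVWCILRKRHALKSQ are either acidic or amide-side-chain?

1

Acidic: D, E. Amide-side-chain: N, Q.
Acidic residues here: none (0).
Amide-side-chain residues here: Q27 (1).
The two groups share no amino acid, so total = 0 + 1 = 1.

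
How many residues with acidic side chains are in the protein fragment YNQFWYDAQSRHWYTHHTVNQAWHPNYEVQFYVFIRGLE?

The acidic residues are Asp (D) and Glu (E), whose side chains end in a carboxylate group.
Matching residues: D7, E28, E39.

3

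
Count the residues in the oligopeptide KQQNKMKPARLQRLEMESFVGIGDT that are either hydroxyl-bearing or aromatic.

3

Hydroxyl-bearing: S, T, Y. Aromatic: F, W, Y.
Hydroxyl-bearing residues here: S18, T25 (2).
Aromatic residues here: F19 (1).
(Y belongs to both groups, but none appear in this sequence.) Total = 2 + 1 = 3.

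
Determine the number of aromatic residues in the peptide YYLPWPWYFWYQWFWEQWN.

F, W, and Y each carry an aromatic ring on the side chain.
Matching residues: Y1, Y2, W5, W7, Y8, F9, W10, Y11, W13, F14, W15, W18.

12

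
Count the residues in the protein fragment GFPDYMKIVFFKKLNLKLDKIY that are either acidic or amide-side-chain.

3

Acidic: D, E. Amide-side-chain: N, Q.
Acidic residues here: D4, D19 (2).
Amide-side-chain residues here: N15 (1).
The two groups share no amino acid, so total = 2 + 1 = 3.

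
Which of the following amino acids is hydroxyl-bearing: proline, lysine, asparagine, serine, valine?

S, T, and Y are the three residues with a side-chain hydroxyl.
Of the listed options, only serine belongs to this group.

serine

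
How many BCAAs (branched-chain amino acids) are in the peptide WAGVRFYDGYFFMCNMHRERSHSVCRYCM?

V, L, and I make up the branched-chain aliphatic group.
Matching residues: V4, V24.

2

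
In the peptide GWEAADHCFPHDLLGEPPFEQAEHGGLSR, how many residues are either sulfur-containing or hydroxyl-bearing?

Sulfur-containing: C, M. Hydroxyl-bearing: S, T, Y.
Sulfur-containing residues here: C8 (1).
Hydroxyl-bearing residues here: S28 (1).
The two groups share no amino acid, so total = 1 + 1 = 2.

2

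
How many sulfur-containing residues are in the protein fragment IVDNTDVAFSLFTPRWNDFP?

Only Cys (C) and Met (M) have a sulfur atom in the side chain.
None of the 20 residues belong to this group.

0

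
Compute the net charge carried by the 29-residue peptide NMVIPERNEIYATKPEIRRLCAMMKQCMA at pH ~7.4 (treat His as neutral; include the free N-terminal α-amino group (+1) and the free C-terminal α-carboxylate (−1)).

The side chains ionized at physiological pH are Lys/Arg (+1) and Asp/Glu (−1); with His treated as neutral, nothing else contributes.
Positive (K, R): R7, K14, R18, R19, K25 → +5.
Negative (D, E): E6, E9, E16 → −3.
The N-terminus (+1) and C-terminus (−1) cancel.
Net charge = (+5) + (−3) = +2.

+2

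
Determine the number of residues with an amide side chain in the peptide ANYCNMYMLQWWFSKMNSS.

4

Only N (asparagine) and Q (glutamine) carry a side-chain carboxamide.
Matching residues: N2, N5, Q10, N17.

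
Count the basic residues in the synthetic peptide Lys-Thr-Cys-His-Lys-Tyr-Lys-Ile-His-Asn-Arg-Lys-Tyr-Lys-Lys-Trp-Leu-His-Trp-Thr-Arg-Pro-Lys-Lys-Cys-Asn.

The basic amino acids are Lys (K), Arg (R), and His (H).
Matching residues: Lys1, His4, Lys5, Lys7, His9, Arg11, Lys12, Lys14, Lys15, His18, Arg21, Lys23, Lys24.

13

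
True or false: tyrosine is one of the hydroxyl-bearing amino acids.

True

The –OH-bearing residues are Ser, Thr (aliphatic alcohols), and Tyr (phenol).
Tyrosine is in this group.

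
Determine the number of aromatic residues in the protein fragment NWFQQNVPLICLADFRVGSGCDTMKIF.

4

Phenylalanine (F), tryptophan (W), and tyrosine (Y) have aromatic ring side chains.
Matching residues: W2, F3, F15, F27.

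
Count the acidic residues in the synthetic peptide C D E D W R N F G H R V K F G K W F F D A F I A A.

The acidic residues are Asp (D) and Glu (E), whose side chains end in a carboxylate group.
Matching residues: D2, E3, D4, D20.

4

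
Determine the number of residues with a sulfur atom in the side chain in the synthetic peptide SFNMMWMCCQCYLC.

7

The sulfur-bearing residues are cysteine (–SH) and methionine (–S–CH₃).
Matching residues: M4, M5, M7, C8, C9, C11, C14.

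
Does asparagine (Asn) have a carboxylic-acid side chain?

No

Aspartate (D) and glutamate (E) have carboxylic-acid side chains and are the acidic amino acids.
Asparagine is not in this group.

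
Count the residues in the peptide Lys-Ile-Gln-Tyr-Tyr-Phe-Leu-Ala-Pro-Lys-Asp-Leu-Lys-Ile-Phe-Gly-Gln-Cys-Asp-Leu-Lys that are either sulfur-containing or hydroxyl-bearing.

3

Sulfur-containing: C, M. Hydroxyl-bearing: S, T, Y.
Sulfur-containing residues here: Cys18 (1).
Hydroxyl-bearing residues here: Tyr4, Tyr5 (2).
The two groups share no amino acid, so total = 1 + 2 = 3.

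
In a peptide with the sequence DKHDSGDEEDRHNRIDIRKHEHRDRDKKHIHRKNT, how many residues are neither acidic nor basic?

Acidic: D, E. Basic: K, R, H. All other residues are neither.
Matching residues: S5, G6, N13, I15, I17, I30, N34, T35.

8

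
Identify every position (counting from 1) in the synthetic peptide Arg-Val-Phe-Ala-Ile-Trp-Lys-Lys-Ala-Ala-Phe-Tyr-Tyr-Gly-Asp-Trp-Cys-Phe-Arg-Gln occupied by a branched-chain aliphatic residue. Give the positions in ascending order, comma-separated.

V, L, and I make up the branched-chain aliphatic group.
Matching residues: Val2, Ile5.

2, 5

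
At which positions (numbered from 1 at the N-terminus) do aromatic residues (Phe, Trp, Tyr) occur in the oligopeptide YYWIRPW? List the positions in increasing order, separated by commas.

1, 2, 3, 7

Matching residues: Y1, Y2, W3, W7.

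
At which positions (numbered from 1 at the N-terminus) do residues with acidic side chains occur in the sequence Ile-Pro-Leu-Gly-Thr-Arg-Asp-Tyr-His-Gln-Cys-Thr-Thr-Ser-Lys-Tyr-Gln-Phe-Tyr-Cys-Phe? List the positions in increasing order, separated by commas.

Only D (aspartate) and E (glutamate) carry a side-chain carboxylic acid.
Matching residues: Asp7.

7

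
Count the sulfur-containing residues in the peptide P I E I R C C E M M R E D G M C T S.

6

Cysteine (C, thiol) and methionine (M, thioether) are the two sulfur-containing amino acids.
Matching residues: C6, C7, M9, M10, M15, C16.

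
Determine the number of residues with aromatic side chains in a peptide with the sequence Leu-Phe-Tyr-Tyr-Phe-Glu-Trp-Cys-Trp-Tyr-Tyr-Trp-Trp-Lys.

10

Phenylalanine (F), tryptophan (W), and tyrosine (Y) have aromatic ring side chains.
Matching residues: Phe2, Tyr3, Tyr4, Phe5, Trp7, Trp9, Tyr10, Tyr11, Trp12, Trp13.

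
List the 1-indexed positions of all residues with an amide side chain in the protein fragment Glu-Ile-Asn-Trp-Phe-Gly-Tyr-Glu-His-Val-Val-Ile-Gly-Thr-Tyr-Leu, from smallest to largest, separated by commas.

Only N (asparagine) and Q (glutamine) carry a side-chain carboxamide.
Matching residues: Asn3.

3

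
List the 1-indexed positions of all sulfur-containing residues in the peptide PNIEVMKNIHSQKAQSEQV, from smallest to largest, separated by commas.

6

The sulfur-bearing residues are cysteine (–SH) and methionine (–S–CH₃).
Matching residues: M6.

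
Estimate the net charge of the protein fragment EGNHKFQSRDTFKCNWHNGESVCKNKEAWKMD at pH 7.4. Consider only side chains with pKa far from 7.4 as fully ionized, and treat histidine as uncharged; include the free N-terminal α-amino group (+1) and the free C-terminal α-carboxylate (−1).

The side chains ionized at physiological pH are Lys/Arg (+1) and Asp/Glu (−1); with His treated as neutral, nothing else contributes.
Positive (K, R): K5, R9, K13, K24, K26, K30 → +6.
Negative (D, E): E1, D10, E20, E27, D32 → −5.
The N-terminus (+1) and C-terminus (−1) cancel.
Net charge = (+6) + (−5) = +1.

+1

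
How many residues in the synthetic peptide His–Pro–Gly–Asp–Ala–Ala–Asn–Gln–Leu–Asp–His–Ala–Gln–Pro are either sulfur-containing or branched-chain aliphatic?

Sulfur-containing: C, M. Branched-chain aliphatic: I, L, V.
Sulfur-containing residues here: none (0).
Branched-chain aliphatic residues here: Leu9 (1).
The two groups share no amino acid, so total = 0 + 1 = 1.

1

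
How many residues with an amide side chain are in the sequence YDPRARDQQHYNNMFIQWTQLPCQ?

7

Only N (asparagine) and Q (glutamine) carry a side-chain carboxamide.
Matching residues: Q8, Q9, N12, N13, Q17, Q20, Q24.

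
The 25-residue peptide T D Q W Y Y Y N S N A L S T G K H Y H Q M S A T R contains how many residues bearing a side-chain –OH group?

10

Serine (S), threonine (T), and tyrosine (Y) each carry a hydroxyl group on the side chain.
Matching residues: T1, Y5, Y6, Y7, S9, S13, T14, Y18, S22, T24.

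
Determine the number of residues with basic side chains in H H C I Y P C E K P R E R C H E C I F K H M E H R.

The basic amino acids are Lys (K), Arg (R), and His (H).
Matching residues: H1, H2, K9, R11, R13, H15, K20, H21, H24, R25.

10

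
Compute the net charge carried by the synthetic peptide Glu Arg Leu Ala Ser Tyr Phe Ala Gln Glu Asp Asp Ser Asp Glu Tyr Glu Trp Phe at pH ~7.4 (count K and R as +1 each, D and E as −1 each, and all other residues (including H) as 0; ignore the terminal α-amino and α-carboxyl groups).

Positive (K, R): Arg2 → +1.
Negative (D, E): Glu1, Glu10, Asp11, Asp12, Asp14, Glu15, Glu17 → −7.
Net charge = (+1) + (−7) = −6.

-6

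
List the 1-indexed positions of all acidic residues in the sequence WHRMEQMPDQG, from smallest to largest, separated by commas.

Only D (aspartate) and E (glutamate) carry a side-chain carboxylic acid.
Matching residues: E5, D9.

5, 9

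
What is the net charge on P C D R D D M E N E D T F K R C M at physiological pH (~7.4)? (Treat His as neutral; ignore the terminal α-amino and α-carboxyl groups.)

-3

The side chains ionized at physiological pH are Lys/Arg (+1) and Asp/Glu (−1); with His treated as neutral, nothing else contributes.
Positive (K, R): R4, K14, R15 → +3.
Negative (D, E): D3, D5, D6, E8, E10, D11 → −6.
Net charge = (+3) + (−6) = −3.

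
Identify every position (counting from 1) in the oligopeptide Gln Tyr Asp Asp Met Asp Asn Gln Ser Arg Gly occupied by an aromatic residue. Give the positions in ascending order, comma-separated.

2

Phenylalanine (F), tryptophan (W), and tyrosine (Y) have aromatic ring side chains.
Matching residues: Tyr2.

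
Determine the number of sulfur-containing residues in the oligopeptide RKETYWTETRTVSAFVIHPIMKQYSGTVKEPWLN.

Cysteine (C, thiol) and methionine (M, thioether) are the two sulfur-containing amino acids.
Matching residues: M21.

1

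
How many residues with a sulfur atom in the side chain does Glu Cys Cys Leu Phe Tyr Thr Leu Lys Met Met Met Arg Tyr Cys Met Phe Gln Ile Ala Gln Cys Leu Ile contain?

8

The sulfur-bearing residues are cysteine (–SH) and methionine (–S–CH₃).
Matching residues: Cys2, Cys3, Met10, Met11, Met12, Cys15, Met16, Cys22.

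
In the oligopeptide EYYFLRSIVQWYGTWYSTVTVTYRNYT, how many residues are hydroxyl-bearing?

13

S, T, and Y are the three residues with a side-chain hydroxyl.
Matching residues: Y2, Y3, S7, Y12, T14, Y16, S17, T18, T20, T22, Y23, Y26, T27.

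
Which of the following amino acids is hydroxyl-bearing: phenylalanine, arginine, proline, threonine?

The –OH-bearing residues are Ser, Thr (aliphatic alcohols), and Tyr (phenol).
Of the listed options, only threonine belongs to this group.

threonine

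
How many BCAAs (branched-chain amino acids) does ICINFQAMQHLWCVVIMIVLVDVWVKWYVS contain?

13

The BCAAs are Val, Leu, and Ile — aliphatic side chains with a branch point.
Matching residues: I1, I3, L11, V14, V15, I16, I18, V19, L20, V21, V23, V25, V29.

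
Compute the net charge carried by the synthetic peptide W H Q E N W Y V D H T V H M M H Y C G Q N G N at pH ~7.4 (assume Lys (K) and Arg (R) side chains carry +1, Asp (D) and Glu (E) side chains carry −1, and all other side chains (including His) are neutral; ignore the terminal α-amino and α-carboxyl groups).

-2

Positive (K, R): none → +0.
Negative (D, E): E4, D9 → −2.
Net charge = (+0) + (−2) = −2.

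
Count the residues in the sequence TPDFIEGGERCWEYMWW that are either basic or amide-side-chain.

1

Basic: H, K, R. Amide-side-chain: N, Q.
Basic residues here: R10 (1).
Amide-side-chain residues here: none (0).
The two groups share no amino acid, so total = 1 + 0 = 1.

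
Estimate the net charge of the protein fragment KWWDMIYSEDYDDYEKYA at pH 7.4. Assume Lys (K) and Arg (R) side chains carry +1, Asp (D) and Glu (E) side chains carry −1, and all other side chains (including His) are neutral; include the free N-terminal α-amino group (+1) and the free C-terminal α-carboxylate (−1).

Positive (K, R): K1, K16 → +2.
Negative (D, E): D4, E9, D10, D12, D13, E15 → −6.
The N-terminus (+1) and C-terminus (−1) cancel.
Net charge = (+2) + (−6) = −4.

-4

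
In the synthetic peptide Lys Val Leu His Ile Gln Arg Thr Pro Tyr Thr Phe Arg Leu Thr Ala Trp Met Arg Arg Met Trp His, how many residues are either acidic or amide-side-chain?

Acidic: D, E. Amide-side-chain: N, Q.
Acidic residues here: none (0).
Amide-side-chain residues here: Gln6 (1).
The two groups share no amino acid, so total = 0 + 1 = 1.

1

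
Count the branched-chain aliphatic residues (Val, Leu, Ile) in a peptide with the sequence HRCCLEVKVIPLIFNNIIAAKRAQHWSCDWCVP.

9

Matching residues: L5, V7, V9, I10, L12, I13, I17, I18, V32.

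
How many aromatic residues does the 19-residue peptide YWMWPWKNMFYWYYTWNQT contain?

10

F, W, and Y each carry an aromatic ring on the side chain.
Matching residues: Y1, W2, W4, W6, F10, Y11, W12, Y13, Y14, W16.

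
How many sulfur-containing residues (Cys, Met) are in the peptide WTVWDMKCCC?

4

Matching residues: M6, C8, C9, C10.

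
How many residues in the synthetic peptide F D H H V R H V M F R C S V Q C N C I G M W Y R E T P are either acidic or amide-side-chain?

Acidic: D, E. Amide-side-chain: N, Q.
Acidic residues here: D2, E25 (2).
Amide-side-chain residues here: Q15, N17 (2).
The two groups share no amino acid, so total = 2 + 2 = 4.

4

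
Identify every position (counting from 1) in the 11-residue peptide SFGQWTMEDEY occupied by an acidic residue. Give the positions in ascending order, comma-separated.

8, 9, 10

Matching residues: E8, D9, E10.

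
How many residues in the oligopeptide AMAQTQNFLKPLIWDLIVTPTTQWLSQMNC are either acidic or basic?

Acidic: D, E. Basic: H, K, R.
Acidic residues here: D15 (1).
Basic residues here: K10 (1).
The two groups share no amino acid, so total = 1 + 1 = 2.

2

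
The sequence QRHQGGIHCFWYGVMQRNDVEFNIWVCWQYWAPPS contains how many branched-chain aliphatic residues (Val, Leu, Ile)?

5

Matching residues: I7, V14, V20, I24, V26.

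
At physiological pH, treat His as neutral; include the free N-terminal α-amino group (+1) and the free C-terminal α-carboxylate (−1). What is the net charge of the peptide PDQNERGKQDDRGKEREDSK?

-1

At pH ~7.4 the Lys and Arg side chains are protonated (+1), the Asp and Glu side chains are deprotonated (−1), and with His taken as neutral all other side chains carry no charge.
Positive (K, R): R6, K8, R12, K14, R16, K20 → +6.
Negative (D, E): D2, E5, D10, D11, E15, E17, D18 → −7.
The N-terminus (+1) and C-terminus (−1) cancel.
Net charge = (+6) + (−7) = −1.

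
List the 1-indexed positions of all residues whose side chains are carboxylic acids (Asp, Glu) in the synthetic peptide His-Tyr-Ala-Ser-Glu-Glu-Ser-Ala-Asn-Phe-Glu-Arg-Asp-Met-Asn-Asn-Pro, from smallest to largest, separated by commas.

5, 6, 11, 13

Matching residues: Glu5, Glu6, Glu11, Asp13.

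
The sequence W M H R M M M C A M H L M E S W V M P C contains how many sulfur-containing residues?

Only Cys (C) and Met (M) have a sulfur atom in the side chain.
Matching residues: M2, M5, M6, M7, C8, M10, M13, M18, C20.

9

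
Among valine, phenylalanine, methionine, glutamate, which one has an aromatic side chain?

phenylalanine

Phenylalanine (F), tryptophan (W), and tyrosine (Y) have aromatic ring side chains.
Of the listed options, only phenylalanine belongs to this group.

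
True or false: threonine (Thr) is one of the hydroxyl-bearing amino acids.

True

S, T, and Y are the three residues with a side-chain hydroxyl.
Threonine is in this group.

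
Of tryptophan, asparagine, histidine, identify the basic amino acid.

histidine

Lysine (K), arginine (R), and histidine (H) have basic, nitrogen-containing side chains.
Of the listed options, only histidine belongs to this group.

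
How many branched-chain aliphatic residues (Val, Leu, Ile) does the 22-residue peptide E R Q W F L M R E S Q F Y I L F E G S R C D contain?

3

Matching residues: L6, I14, L15.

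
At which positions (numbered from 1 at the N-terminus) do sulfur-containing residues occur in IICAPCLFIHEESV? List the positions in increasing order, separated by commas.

3, 6

The sulfur-bearing residues are cysteine (–SH) and methionine (–S–CH₃).
Matching residues: C3, C6.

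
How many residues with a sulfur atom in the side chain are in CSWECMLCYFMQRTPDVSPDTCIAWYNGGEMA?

The sulfur-bearing residues are cysteine (–SH) and methionine (–S–CH₃).
Matching residues: C1, C5, M6, C8, M11, C22, M31.

7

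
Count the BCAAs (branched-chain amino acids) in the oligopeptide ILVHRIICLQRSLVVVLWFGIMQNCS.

The BCAAs are Val, Leu, and Ile — aliphatic side chains with a branch point.
Matching residues: I1, L2, V3, I6, I7, L9, L13, V14, V15, V16, L17, I21.

12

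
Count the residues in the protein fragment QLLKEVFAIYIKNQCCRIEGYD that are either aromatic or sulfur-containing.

Aromatic: F, W, Y. Sulfur-containing: C, M.
Aromatic residues here: F7, Y10, Y21 (3).
Sulfur-containing residues here: C15, C16 (2).
The two groups share no amino acid, so total = 3 + 2 = 5.

5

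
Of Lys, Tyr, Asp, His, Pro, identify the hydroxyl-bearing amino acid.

Tyr

S, T, and Y are the three residues with a side-chain hydroxyl.
Of the listed options, only Tyr belongs to this group.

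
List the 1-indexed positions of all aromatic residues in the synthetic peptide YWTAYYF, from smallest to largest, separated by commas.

F, W, and Y each carry an aromatic ring on the side chain.
Matching residues: Y1, W2, Y5, Y6, F7.

1, 2, 5, 6, 7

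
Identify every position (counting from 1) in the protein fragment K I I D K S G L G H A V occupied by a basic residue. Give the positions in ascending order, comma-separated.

Lysine (K), arginine (R), and histidine (H) have basic, nitrogen-containing side chains.
Matching residues: K1, K5, H10.

1, 5, 10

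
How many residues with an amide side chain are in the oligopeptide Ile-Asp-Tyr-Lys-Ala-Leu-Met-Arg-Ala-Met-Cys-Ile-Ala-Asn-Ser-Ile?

Asparagine (N) and glutamine (Q) have uncharged amide side chains.
Matching residues: Asn14.

1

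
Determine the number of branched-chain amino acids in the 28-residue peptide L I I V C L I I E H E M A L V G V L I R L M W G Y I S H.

V, L, and I make up the branched-chain aliphatic group.
Matching residues: L1, I2, I3, V4, L6, I7, I8, L14, V15, V17, L18, I19, L21, I26.

14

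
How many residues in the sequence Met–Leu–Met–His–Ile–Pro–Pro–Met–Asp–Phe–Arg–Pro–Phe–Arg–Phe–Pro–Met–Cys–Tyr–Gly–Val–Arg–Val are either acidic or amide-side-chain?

1

Acidic: D, E. Amide-side-chain: N, Q.
Acidic residues here: Asp9 (1).
Amide-side-chain residues here: none (0).
The two groups share no amino acid, so total = 1 + 0 = 1.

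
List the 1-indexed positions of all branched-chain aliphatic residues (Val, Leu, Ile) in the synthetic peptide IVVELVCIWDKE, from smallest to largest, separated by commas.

Matching residues: I1, V2, V3, L5, V6, I8.

1, 2, 3, 5, 6, 8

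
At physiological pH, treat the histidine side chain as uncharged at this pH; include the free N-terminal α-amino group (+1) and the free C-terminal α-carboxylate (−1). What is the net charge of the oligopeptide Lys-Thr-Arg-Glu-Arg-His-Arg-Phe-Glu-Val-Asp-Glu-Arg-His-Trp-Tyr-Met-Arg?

Near pH 7.4, K and R contribute +1 each, D and E contribute −1 each, and every other side chain (His included, as stated) is uncharged.
Positive (K, R): Lys1, Arg3, Arg5, Arg7, Arg13, Arg18 → +6.
Negative (D, E): Glu4, Glu9, Asp11, Glu12 → −4.
The N-terminus (+1) and C-terminus (−1) cancel.
Net charge = (+6) + (−4) = +2.

+2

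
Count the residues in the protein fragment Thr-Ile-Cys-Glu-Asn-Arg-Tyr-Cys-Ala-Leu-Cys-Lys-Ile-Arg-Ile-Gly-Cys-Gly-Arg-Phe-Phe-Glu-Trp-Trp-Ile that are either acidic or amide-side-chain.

3

Acidic: D, E. Amide-side-chain: N, Q.
Acidic residues here: Glu4, Glu22 (2).
Amide-side-chain residues here: Asn5 (1).
The two groups share no amino acid, so total = 2 + 1 = 3.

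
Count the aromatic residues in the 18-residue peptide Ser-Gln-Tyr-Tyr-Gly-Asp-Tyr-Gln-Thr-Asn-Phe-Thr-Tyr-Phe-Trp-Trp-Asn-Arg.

8

The aromatic amino acids are Phe (F, benzyl), Trp (W, indole), and Tyr (Y, phenol).
Matching residues: Tyr3, Tyr4, Tyr7, Phe11, Tyr13, Phe14, Trp15, Trp16.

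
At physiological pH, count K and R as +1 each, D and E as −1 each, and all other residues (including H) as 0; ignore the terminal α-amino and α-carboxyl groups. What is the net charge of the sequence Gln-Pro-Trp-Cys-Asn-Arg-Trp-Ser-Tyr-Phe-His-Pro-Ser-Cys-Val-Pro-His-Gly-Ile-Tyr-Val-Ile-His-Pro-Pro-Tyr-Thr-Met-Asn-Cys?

+1

Positive (K, R): Arg6 → +1.
Negative (D, E): none → −0.
Net charge = (+1) + (−0) = +1.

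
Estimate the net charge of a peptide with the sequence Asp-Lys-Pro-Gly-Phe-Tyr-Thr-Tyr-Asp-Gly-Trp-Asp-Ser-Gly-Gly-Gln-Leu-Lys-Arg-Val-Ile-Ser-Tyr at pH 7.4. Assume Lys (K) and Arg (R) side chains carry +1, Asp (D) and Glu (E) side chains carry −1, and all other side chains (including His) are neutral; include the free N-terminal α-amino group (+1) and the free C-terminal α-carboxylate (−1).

Positive (K, R): Lys2, Lys18, Arg19 → +3.
Negative (D, E): Asp1, Asp9, Asp12 → −3.
The N-terminus (+1) and C-terminus (−1) cancel.
Net charge = (+3) + (−3) = 0.

0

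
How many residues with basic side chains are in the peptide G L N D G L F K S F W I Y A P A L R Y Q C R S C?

Lysine (K), arginine (R), and histidine (H) have basic, nitrogen-containing side chains.
Matching residues: K8, R18, R22.

3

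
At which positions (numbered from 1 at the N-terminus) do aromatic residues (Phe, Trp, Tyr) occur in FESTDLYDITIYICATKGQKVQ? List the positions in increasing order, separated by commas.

Matching residues: F1, Y7, Y12.

1, 7, 12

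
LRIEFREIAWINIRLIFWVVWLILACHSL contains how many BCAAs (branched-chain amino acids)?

Valine (V), leucine (L), and isoleucine (I) are the branched-chain amino acids.
Matching residues: L1, I3, I8, I11, I13, L15, I16, V19, V20, L22, I23, L24, L29.

13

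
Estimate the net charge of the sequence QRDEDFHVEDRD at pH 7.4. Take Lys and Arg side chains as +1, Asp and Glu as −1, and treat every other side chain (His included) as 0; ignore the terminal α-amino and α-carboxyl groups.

Positive (K, R): R2, R11 → +2.
Negative (D, E): D3, E4, D5, E9, D10, D12 → −6.
Net charge = (+2) + (−6) = −4.

-4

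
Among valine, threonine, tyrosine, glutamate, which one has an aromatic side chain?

tyrosine

Phenylalanine (F), tryptophan (W), and tyrosine (Y) have aromatic ring side chains.
Of the listed options, only tyrosine belongs to this group.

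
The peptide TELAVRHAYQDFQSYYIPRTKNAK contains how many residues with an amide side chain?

3

Only N (asparagine) and Q (glutamine) carry a side-chain carboxamide.
Matching residues: Q10, Q13, N22.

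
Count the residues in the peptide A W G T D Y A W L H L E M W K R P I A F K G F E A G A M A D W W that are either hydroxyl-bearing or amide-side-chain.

Hydroxyl-bearing: S, T, Y. Amide-side-chain: N, Q.
Hydroxyl-bearing residues here: T4, Y6 (2).
Amide-side-chain residues here: none (0).
The two groups share no amino acid, so total = 2 + 0 = 2.

2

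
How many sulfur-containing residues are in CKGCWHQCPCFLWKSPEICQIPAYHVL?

Only Cys (C) and Met (M) have a sulfur atom in the side chain.
Matching residues: C1, C4, C8, C10, C19.

5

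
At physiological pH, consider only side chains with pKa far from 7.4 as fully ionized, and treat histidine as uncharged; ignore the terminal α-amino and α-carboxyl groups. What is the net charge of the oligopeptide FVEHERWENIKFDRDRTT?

-1

The side chains ionized at physiological pH are Lys/Arg (+1) and Asp/Glu (−1); with His treated as neutral, nothing else contributes.
Positive (K, R): R6, K11, R14, R16 → +4.
Negative (D, E): E3, E5, E8, D13, D15 → −5.
Net charge = (+4) + (−5) = −1.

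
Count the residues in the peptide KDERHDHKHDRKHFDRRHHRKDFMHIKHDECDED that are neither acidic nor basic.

Acidic: D, E. Basic: K, R, H. All other residues are neither.
Matching residues: F14, F23, M24, I26, C31.

5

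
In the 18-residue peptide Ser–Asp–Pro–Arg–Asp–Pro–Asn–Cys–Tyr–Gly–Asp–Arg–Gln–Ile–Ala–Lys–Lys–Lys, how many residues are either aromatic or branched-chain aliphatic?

Aromatic: F, W, Y. Branched-chain aliphatic: I, L, V.
Aromatic residues here: Tyr9 (1).
Branched-chain aliphatic residues here: Ile14 (1).
The two groups share no amino acid, so total = 1 + 1 = 2.

2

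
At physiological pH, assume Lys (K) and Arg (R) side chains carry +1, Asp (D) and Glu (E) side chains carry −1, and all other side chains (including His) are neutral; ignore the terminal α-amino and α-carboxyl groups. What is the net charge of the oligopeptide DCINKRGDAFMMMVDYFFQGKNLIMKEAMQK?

Positive (K, R): K5, R6, K21, K26, K31 → +5.
Negative (D, E): D1, D8, D15, E27 → −4.
Net charge = (+5) + (−4) = +1.

+1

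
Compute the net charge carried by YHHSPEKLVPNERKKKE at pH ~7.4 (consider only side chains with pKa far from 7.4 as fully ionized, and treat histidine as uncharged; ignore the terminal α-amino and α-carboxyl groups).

+2

The side chains ionized at physiological pH are Lys/Arg (+1) and Asp/Glu (−1); with His treated as neutral, nothing else contributes.
Positive (K, R): K7, R13, K14, K15, K16 → +5.
Negative (D, E): E6, E12, E17 → −3.
Net charge = (+5) + (−3) = +2.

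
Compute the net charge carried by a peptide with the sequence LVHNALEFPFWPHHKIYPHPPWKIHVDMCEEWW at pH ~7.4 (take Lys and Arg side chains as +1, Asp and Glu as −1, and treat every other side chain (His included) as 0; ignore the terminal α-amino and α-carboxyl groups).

Positive (K, R): K15, K23 → +2.
Negative (D, E): E7, D27, E30, E31 → −4.
Net charge = (+2) + (−4) = −2.

-2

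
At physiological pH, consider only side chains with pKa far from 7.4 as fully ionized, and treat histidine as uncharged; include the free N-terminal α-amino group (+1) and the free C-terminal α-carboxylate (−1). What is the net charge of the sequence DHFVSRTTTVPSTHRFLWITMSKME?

At pH ~7.4 the Lys and Arg side chains are protonated (+1), the Asp and Glu side chains are deprotonated (−1), and with His taken as neutral all other side chains carry no charge.
Positive (K, R): R6, R15, K23 → +3.
Negative (D, E): D1, E25 → −2.
The N-terminus (+1) and C-terminus (−1) cancel.
Net charge = (+3) + (−2) = +1.

+1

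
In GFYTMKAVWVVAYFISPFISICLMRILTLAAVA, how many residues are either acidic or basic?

2

Acidic: D, E. Basic: H, K, R.
Acidic residues here: none (0).
Basic residues here: K6, R25 (2).
The two groups share no amino acid, so total = 0 + 2 = 2.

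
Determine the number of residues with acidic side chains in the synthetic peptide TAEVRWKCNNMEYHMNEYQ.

The acidic residues are Asp (D) and Glu (E), whose side chains end in a carboxylate group.
Matching residues: E3, E12, E17.

3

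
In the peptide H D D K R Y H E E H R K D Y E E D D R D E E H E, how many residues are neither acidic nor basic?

2

Acidic: D, E. Basic: K, R, H. All other residues are neither.
Matching residues: Y6, Y14.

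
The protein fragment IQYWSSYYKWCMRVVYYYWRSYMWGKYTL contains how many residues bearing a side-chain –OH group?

12

The –OH-bearing residues are Ser, Thr (aliphatic alcohols), and Tyr (phenol).
Matching residues: Y3, S5, S6, Y7, Y8, Y16, Y17, Y18, S21, Y22, Y27, T28.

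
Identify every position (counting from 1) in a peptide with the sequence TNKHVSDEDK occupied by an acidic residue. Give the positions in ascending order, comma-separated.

Only D (aspartate) and E (glutamate) carry a side-chain carboxylic acid.
Matching residues: D7, E8, D9.

7, 8, 9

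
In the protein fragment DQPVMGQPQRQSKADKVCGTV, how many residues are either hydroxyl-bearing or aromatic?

Hydroxyl-bearing: S, T, Y. Aromatic: F, W, Y.
Hydroxyl-bearing residues here: S12, T20 (2).
Aromatic residues here: none (0).
(Y belongs to both groups, but none appear in this sequence.) Total = 2 + 0 = 2.

2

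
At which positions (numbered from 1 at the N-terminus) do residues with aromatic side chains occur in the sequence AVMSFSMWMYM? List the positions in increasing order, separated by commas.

The aromatic amino acids are Phe (F, benzyl), Trp (W, indole), and Tyr (Y, phenol).
Matching residues: F5, W8, Y10.

5, 8, 10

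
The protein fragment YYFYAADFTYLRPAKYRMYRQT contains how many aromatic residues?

8

Phenylalanine (F), tryptophan (W), and tyrosine (Y) have aromatic ring side chains.
Matching residues: Y1, Y2, F3, Y4, F8, Y10, Y16, Y19.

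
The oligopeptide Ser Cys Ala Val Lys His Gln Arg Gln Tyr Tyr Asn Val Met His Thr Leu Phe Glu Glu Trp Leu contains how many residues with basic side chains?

K, R, and H are the three residues with basic side chains (ε-amine, guanidinium, and imidazole respectively).
Matching residues: Lys5, His6, Arg8, His15.

4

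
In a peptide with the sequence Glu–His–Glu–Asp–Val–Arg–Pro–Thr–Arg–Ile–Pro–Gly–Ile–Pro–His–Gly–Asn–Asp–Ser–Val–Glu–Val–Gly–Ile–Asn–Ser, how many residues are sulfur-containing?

The sulfur-bearing residues are cysteine (–SH) and methionine (–S–CH₃).
None of the 26 residues belong to this group.

0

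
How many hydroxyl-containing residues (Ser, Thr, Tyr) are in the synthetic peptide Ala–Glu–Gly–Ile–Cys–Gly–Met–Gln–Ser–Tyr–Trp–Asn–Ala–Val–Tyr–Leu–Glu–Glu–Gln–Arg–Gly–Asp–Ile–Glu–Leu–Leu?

3

Matching residues: Ser9, Tyr10, Tyr15.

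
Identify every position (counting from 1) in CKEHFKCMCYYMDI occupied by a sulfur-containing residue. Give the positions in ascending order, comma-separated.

The sulfur-bearing residues are cysteine (–SH) and methionine (–S–CH₃).
Matching residues: C1, C7, M8, C9, M12.

1, 7, 8, 9, 12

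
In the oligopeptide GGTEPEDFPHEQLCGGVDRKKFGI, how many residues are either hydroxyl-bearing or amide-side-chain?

Hydroxyl-bearing: S, T, Y. Amide-side-chain: N, Q.
Hydroxyl-bearing residues here: T3 (1).
Amide-side-chain residues here: Q12 (1).
The two groups share no amino acid, so total = 1 + 1 = 2.

2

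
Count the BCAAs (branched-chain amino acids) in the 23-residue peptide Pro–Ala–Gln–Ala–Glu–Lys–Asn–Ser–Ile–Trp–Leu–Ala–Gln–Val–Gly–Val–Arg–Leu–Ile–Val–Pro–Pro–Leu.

V, L, and I make up the branched-chain aliphatic group.
Matching residues: Ile9, Leu11, Val14, Val16, Leu18, Ile19, Val20, Leu23.

8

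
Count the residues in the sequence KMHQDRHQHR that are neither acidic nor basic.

3

Acidic: D, E. Basic: K, R, H. All other residues are neither.
Matching residues: M2, Q4, Q8.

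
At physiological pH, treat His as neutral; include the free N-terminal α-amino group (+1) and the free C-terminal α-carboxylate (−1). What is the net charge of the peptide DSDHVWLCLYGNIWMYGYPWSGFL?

-2

The side chains ionized at physiological pH are Lys/Arg (+1) and Asp/Glu (−1); with His treated as neutral, nothing else contributes.
Positive (K, R): none → +0.
Negative (D, E): D1, D3 → −2.
The N-terminus (+1) and C-terminus (−1) cancel.
Net charge = (+0) + (−2) = −2.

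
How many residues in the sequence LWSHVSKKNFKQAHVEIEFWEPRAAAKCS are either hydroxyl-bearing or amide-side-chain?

Hydroxyl-bearing: S, T, Y. Amide-side-chain: N, Q.
Hydroxyl-bearing residues here: S3, S6, S29 (3).
Amide-side-chain residues here: N9, Q12 (2).
The two groups share no amino acid, so total = 3 + 2 = 5.

5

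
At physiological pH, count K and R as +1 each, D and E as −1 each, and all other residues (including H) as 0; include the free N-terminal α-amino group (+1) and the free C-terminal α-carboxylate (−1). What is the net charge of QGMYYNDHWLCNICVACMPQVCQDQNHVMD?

Positive (K, R): none → +0.
Negative (D, E): D7, D24, D30 → −3.
The N-terminus (+1) and C-terminus (−1) cancel.
Net charge = (+0) + (−3) = −3.

-3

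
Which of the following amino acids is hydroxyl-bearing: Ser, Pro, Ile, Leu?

Ser

Serine (S), threonine (T), and tyrosine (Y) each carry a hydroxyl group on the side chain.
Of the listed options, only Ser belongs to this group.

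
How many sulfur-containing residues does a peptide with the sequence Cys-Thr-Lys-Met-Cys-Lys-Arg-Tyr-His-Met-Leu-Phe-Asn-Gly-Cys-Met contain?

The sulfur-bearing residues are cysteine (–SH) and methionine (–S–CH₃).
Matching residues: Cys1, Met4, Cys5, Met10, Cys15, Met16.

6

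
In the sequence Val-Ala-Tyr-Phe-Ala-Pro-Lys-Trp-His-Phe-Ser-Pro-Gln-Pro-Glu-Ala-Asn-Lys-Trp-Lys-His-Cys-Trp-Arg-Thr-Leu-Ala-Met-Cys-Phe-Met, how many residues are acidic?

1

The acidic residues are Asp (D) and Glu (E), whose side chains end in a carboxylate group.
Matching residues: Glu15.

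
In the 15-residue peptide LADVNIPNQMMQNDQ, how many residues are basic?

0

Lysine (K), arginine (R), and histidine (H) have basic, nitrogen-containing side chains.
None of the 15 residues belong to this group.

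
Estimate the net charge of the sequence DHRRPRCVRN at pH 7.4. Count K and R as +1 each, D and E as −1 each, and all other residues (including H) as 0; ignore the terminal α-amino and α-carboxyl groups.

Positive (K, R): R3, R4, R6, R9 → +4.
Negative (D, E): D1 → −1.
Net charge = (+4) + (−1) = +3.

+3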